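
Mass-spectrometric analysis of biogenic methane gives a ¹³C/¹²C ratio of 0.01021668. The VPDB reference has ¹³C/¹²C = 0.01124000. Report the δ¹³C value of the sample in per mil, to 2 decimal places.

-91.04 per mil

δ¹³C = (R_sample / R_standard − 1) × 1000
R_sample / R_standard = 0.01021668 / 0.01124000 = 0.908957
δ¹³C = (0.908957 − 1) × 1000 = -91.043 per mil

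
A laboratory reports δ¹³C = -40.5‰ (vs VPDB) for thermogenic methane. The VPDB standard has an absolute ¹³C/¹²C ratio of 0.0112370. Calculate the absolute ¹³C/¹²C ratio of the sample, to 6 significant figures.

R_sample = R_standard × (δ¹³C/1000 + 1)
R_sample = 0.0112370 × (-40.5/1000 + 1) = 0.0112370 × 0.959500
R_sample = 0.0107819

0.0107819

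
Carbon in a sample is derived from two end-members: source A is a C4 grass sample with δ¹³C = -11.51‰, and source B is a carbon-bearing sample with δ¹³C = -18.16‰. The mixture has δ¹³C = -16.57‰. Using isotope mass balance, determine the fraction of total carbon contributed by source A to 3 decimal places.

0.239

δ_mix = f_A·δ_A + (1 − f_A)·δ_B  ⇒  f_A = (δ_mix − δ_B)/(δ_A − δ_B)
f_A = (-16.57 − (-18.16)) / (-11.51 − (-18.16))
f_A = 1.59 / 6.65 = 0.2391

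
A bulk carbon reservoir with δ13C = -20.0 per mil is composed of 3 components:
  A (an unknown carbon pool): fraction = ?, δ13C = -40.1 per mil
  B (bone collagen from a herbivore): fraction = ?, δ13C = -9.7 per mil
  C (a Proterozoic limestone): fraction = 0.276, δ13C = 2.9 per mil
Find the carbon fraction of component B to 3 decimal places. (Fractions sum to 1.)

0.271

Let f_B and f_A be the unknown fractions; fractions sum to 1 so f_B + f_A = 0.724.
Mass balance: Σ fᵢ·δᵢ = δ_bulk ⇒ f_B·(-9.7) + f_A·(-40.1) = -20.0 − (0.800) = -20.800
Substitute f_A = 0.724 − f_B:
f_B·(-9.7 − -40.1) = -20.800 − 0.724×(-40.1) = 8.232
f_B = 8.232 / 30.4 = 0.2708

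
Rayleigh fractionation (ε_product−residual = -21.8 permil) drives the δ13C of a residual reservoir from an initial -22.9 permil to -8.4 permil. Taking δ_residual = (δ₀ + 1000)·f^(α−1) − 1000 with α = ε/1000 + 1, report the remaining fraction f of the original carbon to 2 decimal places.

0.51

α − 1 = ε/1000 = -0.0218
(δ_res + 1000)/(δ₀ + 1000) = (-8.4 + 1000)/(-22.9 + 1000) = 991.6/977.1 = 1.014840
f = 1.014840^(1/-0.0218) = exp(ln(1.014840)/-0.0218) = exp(0.01473/-0.0218)
f = exp(-0.6757) = 0.5088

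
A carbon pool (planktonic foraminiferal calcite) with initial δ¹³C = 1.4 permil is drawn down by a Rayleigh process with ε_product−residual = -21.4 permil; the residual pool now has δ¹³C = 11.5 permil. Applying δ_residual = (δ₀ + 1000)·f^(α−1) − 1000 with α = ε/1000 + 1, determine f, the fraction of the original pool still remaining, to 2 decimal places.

0.63

α − 1 = ε/1000 = -0.0214
(δ_res + 1000)/(δ₀ + 1000) = (11.5 + 1000)/(1.4 + 1000) = 1011.5/1001.4 = 1.010086
f = 1.010086^(1/-0.0214) = exp(ln(1.010086)/-0.0214) = exp(0.01004/-0.0214)
f = exp(-0.4689) = 0.6257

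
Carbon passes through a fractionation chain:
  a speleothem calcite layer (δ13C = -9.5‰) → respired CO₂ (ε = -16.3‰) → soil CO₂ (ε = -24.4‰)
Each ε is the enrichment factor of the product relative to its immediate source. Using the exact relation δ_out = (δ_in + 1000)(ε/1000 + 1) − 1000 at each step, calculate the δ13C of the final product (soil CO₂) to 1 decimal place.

-49.4‰

step 1: δ = (-9.50 + 1000)·(-16.3/1000 + 1) − 1000 = -25.65‰
step 2: δ = (-25.65 + 1000)·(-24.4/1000 + 1) − 1000 = -49.42‰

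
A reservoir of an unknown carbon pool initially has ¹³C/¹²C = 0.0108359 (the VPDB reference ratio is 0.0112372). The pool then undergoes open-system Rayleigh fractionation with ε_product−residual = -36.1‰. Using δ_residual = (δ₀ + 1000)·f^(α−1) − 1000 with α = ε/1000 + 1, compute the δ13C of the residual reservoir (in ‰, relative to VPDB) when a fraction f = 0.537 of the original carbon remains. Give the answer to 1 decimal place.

δ₀ = (0.0108359/0.0112372 − 1)×1000 = (0.964288 − 1)×1000 = -35.712‰
α − 1 = ε/1000 = -0.0361
f^(α−1) = 0.537^(-0.0361) = 1.022699
δ_res = (-35.712 + 1000) × 1.022699 − 1000 = 986.177 − 1000 = -13.82‰

-13.8‰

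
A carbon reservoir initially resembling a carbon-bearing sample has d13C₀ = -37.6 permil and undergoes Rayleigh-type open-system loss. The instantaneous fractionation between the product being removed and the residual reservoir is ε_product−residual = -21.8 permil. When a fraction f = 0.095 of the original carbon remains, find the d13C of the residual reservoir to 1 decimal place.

Rayleigh residual: δ_res = (δ₀ + 1000)·f^(α−1) − 1000
α = ε/1000 + 1 = 0.97820, so α − 1 = -0.02180
f^(α−1) = 0.095^(-0.02180) = 1.052654
δ_res = (-37.6 + 1000) × 1.052654 − 1000 = 1013.074 − 1000 = 13.07 permil

13.1 permil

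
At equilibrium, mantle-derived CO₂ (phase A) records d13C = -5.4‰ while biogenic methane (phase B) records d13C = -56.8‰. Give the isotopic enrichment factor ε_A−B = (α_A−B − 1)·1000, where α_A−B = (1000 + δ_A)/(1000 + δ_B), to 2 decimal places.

α_A−B = (1000 + -5.4) / (1000 + -56.8) = 994.6 / 943.2 = 1.054495
ε_A−B = (1.054495 − 1) × 1000 = 54.495‰
(The approximation ε ≈ δ_A − δ_B would give 51.4‰.)

54.50‰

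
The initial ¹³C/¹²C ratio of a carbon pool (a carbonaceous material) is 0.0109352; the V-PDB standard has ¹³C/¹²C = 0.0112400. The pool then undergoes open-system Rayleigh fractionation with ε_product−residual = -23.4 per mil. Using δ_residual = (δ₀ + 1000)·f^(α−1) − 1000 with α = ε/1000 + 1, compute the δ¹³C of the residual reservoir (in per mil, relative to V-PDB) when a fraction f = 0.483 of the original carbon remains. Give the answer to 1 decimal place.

-10.4 per mil

δ₀ = (0.0109352/0.0112400 − 1)×1000 = (0.972883 − 1)×1000 = -27.117 per mil
α − 1 = ε/1000 = -0.0234
f^(α−1) = 0.483^(-0.0234) = 1.017175
δ_res = (-27.117 + 1000) × 1.017175 − 1000 = 989.592 − 1000 = -10.41 per mil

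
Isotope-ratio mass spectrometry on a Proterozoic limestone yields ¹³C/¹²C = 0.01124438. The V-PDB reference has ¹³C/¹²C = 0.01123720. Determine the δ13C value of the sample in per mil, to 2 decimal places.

δ13C = (R_sample / R_standard − 1) × 1000
R_sample / R_standard = 0.01124438 / 0.01123720 = 1.000639
δ13C = (1.000639 − 1) × 1000 = 0.639 per mil

0.64 per mil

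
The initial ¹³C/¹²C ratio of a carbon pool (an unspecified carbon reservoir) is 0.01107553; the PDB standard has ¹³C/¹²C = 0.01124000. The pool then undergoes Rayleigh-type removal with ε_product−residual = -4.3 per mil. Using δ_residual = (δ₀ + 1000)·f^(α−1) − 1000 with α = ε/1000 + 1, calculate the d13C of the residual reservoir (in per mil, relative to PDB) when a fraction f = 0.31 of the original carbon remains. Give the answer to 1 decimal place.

δ₀ = (0.01107553/0.01124000 − 1)×1000 = (0.985367 − 1)×1000 = -14.633 per mil
α − 1 = ε/1000 = -0.0043
f^(α−1) = 0.31^(-0.0043) = 1.005049
δ_res = (-14.633 + 1000) × 1.005049 − 1000 = 990.342 − 1000 = -9.66 per mil

-9.7 per mil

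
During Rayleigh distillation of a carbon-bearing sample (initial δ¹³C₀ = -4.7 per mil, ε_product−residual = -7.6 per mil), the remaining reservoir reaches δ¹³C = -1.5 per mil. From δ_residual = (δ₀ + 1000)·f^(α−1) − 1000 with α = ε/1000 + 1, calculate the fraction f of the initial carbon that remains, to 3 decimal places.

α − 1 = ε/1000 = -0.0076
(δ_res + 1000)/(δ₀ + 1000) = (-1.5 + 1000)/(-4.7 + 1000) = 998.5/995.3 = 1.003215
f = 1.003215^(1/-0.0076) = exp(ln(1.003215)/-0.0076) = exp(0.00321/-0.0076)
f = exp(-0.4224) = 0.6555

0.655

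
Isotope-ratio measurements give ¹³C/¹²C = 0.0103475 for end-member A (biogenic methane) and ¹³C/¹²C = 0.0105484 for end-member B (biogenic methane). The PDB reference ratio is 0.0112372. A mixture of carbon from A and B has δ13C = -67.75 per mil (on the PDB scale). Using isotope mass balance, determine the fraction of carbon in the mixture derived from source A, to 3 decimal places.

δ_A = (0.0103475/0.0112372 − 1)×1000 = (0.920825 − 1)×1000 = -79.175 per mil
δ_B = (0.0105484/0.0112372 − 1)×1000 = (0.938704 − 1)×1000 = -61.296 per mil
f_A = (δ_mix − δ_B)/(δ_A − δ_B) = (-67.75 − (-61.296))/(-79.175 − (-61.296))
f_A = -6.454 / -17.878 = 0.3610

0.361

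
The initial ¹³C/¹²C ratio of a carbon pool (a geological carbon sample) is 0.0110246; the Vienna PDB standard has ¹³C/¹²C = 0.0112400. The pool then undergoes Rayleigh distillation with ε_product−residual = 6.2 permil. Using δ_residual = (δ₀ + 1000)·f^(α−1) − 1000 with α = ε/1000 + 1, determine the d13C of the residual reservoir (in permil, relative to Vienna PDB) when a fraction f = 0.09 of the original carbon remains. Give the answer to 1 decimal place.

-33.7 permil

δ₀ = (0.0110246/0.0112400 − 1)×1000 = (0.980836 − 1)×1000 = -19.164 permil
α − 1 = ε/1000 = 0.0062
f^(α−1) = 0.09^(0.0062) = 0.985182
δ_res = (-19.164 + 1000) × 0.985182 − 1000 = 966.302 − 1000 = -33.70 permil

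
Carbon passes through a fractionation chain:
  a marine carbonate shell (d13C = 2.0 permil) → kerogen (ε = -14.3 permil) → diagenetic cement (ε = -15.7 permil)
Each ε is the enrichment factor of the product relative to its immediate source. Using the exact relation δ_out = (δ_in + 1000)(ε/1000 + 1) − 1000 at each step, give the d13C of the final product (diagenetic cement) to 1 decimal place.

step 1: δ = (2.00 + 1000)·(-14.3/1000 + 1) − 1000 = -12.33 permil
step 2: δ = (-12.33 + 1000)·(-15.7/1000 + 1) − 1000 = -27.84 permil

-27.8 permil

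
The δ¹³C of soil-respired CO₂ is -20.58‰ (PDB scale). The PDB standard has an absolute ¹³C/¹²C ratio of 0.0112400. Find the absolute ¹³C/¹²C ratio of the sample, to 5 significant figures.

0.011009

R_sample = R_standard × (δ¹³C/1000 + 1)
R_sample = 0.0112400 × (-20.58/1000 + 1) = 0.0112400 × 0.979420
R_sample = 0.0110087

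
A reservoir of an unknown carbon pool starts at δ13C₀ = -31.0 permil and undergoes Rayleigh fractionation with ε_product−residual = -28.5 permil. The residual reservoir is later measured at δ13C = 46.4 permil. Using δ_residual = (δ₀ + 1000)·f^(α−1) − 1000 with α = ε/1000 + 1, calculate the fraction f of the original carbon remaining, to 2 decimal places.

0.07

α − 1 = ε/1000 = -0.0285
(δ_res + 1000)/(δ₀ + 1000) = (46.4 + 1000)/(-31.0 + 1000) = 1046.4/969.0 = 1.079876
f = 1.079876^(1/-0.0285) = exp(ln(1.079876)/-0.0285) = exp(0.07685/-0.0285)
f = exp(-2.6964) = 0.0675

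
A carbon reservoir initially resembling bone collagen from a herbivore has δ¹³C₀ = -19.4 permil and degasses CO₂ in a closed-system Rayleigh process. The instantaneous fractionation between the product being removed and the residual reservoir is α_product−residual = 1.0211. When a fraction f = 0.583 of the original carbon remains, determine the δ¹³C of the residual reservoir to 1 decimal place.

-30.5 permil

Rayleigh residual: δ_res = (δ₀ + 1000)·f^(α−1) − 1000
α − 1 = 0.02110
f^(α−1) = 0.583^(0.02110) = 0.988680
δ_res = (-19.4 + 1000) × 0.988680 − 1000 = 969.499 − 1000 = -30.50 permil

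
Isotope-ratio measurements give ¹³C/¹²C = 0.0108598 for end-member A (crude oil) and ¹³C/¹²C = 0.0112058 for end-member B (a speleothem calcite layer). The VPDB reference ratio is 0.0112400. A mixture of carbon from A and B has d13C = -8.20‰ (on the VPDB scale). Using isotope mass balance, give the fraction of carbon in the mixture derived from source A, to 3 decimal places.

0.168

δ_A = (0.0108598/0.0112400 − 1)×1000 = (0.966174 − 1)×1000 = -33.826‰
δ_B = (0.0112058/0.0112400 − 1)×1000 = (0.996957 − 1)×1000 = -3.043‰
f_A = (δ_mix − δ_B)/(δ_A − δ_B) = (-8.20 − (-3.043))/(-33.826 − (-3.043))
f_A = -5.157 / -30.783 = 0.1675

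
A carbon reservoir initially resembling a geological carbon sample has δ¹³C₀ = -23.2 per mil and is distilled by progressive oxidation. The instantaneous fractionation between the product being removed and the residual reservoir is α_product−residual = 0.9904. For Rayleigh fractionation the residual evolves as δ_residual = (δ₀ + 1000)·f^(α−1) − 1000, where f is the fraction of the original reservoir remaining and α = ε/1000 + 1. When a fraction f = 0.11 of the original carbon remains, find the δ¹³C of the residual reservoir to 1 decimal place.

-2.3 per mil

Rayleigh residual: δ_res = (δ₀ + 1000)·f^(α−1) − 1000
α − 1 = -0.00960
f^(α−1) = 0.11^(-0.00960) = 1.021416
δ_res = (-23.2 + 1000) × 1.021416 − 1000 = 997.719 − 1000 = -2.28 per mil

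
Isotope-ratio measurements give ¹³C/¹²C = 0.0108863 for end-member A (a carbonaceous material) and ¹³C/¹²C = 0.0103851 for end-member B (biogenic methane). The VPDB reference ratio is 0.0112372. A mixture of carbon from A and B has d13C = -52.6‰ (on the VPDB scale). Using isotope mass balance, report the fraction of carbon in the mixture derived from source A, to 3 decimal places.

δ_A = (0.0108863/0.0112372 − 1)×1000 = (0.968773 − 1)×1000 = -31.227‰
δ_B = (0.0103851/0.0112372 − 1)×1000 = (0.924172 − 1)×1000 = -75.828‰
f_A = (δ_mix − δ_B)/(δ_A − δ_B) = (-52.6 − (-75.828))/(-31.227 − (-75.828))
f_A = 23.228 / 44.602 = 0.5208

0.521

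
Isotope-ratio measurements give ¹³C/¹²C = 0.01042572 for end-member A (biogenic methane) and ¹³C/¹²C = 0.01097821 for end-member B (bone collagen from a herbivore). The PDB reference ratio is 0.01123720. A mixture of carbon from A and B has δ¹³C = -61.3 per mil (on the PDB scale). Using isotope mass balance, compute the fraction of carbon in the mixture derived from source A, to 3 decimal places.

0.778

δ_A = (0.01042572/0.01123720 − 1)×1000 = (0.927786 − 1)×1000 = -72.214 per mil
δ_B = (0.01097821/0.01123720 − 1)×1000 = (0.976952 − 1)×1000 = -23.048 per mil
f_A = (δ_mix − δ_B)/(δ_A − δ_B) = (-61.3 − (-23.048))/(-72.214 − (-23.048))
f_A = -38.252 / -49.166 = 0.7780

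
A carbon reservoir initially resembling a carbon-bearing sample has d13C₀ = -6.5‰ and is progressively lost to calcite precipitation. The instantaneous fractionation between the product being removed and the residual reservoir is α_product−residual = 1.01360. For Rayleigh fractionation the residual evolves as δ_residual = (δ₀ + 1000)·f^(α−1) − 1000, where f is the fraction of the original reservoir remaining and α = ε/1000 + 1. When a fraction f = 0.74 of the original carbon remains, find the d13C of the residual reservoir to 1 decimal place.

-10.6‰

Rayleigh residual: δ_res = (δ₀ + 1000)·f^(α−1) − 1000
α − 1 = 0.01360
f^(α−1) = 0.74^(0.01360) = 0.995913
δ_res = (-6.5 + 1000) × 0.995913 − 1000 = 989.440 − 1000 = -10.56‰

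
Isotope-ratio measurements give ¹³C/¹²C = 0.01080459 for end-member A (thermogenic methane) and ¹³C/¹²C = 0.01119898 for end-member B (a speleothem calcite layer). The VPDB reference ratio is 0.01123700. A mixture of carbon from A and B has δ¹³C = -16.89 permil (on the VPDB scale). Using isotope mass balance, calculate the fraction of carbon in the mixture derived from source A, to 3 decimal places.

0.385

δ_A = (0.01080459/0.01123700 − 1)×1000 = (0.961519 − 1)×1000 = -38.481 permil
δ_B = (0.01119898/0.01123700 − 1)×1000 = (0.996617 − 1)×1000 = -3.383 permil
f_A = (δ_mix − δ_B)/(δ_A − δ_B) = (-16.89 − (-3.383))/(-38.481 − (-3.383))
f_A = -13.507 / -35.097 = 0.3848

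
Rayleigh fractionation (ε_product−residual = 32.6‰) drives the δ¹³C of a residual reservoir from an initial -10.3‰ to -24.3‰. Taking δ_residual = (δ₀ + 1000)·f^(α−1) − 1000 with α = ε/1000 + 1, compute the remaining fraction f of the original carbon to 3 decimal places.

α − 1 = ε/1000 = 0.0326
(δ_res + 1000)/(δ₀ + 1000) = (-24.3 + 1000)/(-10.3 + 1000) = 975.7/989.7 = 0.985854
f = 0.985854^(1/0.0326) = exp(ln(0.985854)/0.0326) = exp(-0.01425/0.0326)
f = exp(-0.4370) = 0.6460

0.646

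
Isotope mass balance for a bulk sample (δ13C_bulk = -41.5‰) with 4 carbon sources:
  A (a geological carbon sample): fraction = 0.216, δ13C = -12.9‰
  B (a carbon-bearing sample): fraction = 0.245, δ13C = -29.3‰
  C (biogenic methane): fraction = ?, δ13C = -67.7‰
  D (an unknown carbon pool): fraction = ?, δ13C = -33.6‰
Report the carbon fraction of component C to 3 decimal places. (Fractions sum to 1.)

0.394

Let f_C and f_D be the unknown fractions; fractions sum to 1 so f_C + f_D = 0.539.
Mass balance: Σ fᵢ·δᵢ = δ_bulk ⇒ f_C·(-67.7) + f_D·(-33.6) = -41.5 − (-9.965) = -31.535
Substitute f_D = 0.539 − f_C:
f_C·(-67.7 − -33.6) = -31.535 − 0.539×(-33.6) = -13.425
f_C = -13.425 / -34.1 = 0.3937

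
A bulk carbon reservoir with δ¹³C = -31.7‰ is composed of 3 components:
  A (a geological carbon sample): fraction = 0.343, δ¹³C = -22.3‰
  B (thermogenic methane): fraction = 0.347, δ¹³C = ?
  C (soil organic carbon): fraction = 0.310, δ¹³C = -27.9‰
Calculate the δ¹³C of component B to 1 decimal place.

-44.4‰

Isotope mass balance: δ_bulk = Σ fᵢ·δᵢ.
-31.7 = 0.343×(-22.3) + 0.347×δ_B + 0.310×(-27.9)
0.347·δ_B = -31.7 − (-16.298) = -15.402
δ_B = -15.402 / 0.347 = -44.39‰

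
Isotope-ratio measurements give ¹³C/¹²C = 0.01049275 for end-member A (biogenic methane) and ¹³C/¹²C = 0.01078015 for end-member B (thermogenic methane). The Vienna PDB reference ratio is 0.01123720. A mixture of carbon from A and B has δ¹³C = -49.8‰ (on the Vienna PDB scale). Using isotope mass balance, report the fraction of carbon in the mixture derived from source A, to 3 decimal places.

0.357

δ_A = (0.01049275/0.01123720 − 1)×1000 = (0.933751 − 1)×1000 = -66.249‰
δ_B = (0.01078015/0.01123720 − 1)×1000 = (0.959327 − 1)×1000 = -40.673‰
f_A = (δ_mix − δ_B)/(δ_A − δ_B) = (-49.8 − (-40.673))/(-66.249 − (-40.673))
f_A = -9.127 / -25.576 = 0.3569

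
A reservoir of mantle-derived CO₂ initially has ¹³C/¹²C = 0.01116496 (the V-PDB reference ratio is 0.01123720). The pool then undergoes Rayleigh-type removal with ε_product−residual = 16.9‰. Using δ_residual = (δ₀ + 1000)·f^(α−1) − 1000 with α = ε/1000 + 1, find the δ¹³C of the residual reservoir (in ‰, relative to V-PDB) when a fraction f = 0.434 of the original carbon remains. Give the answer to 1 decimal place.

-20.3‰

δ₀ = (0.01116496/0.01123720 − 1)×1000 = (0.993571 − 1)×1000 = -6.429‰
α − 1 = ε/1000 = 0.0169
f^(α−1) = 0.434^(0.0169) = 0.985992
δ_res = (-6.429 + 1000) × 0.985992 − 1000 = 979.654 − 1000 = -20.35‰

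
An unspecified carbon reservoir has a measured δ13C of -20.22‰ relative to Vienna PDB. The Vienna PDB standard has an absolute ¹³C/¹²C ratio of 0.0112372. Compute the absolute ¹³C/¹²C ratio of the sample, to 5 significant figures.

0.011010

R_sample = R_standard × (δ13C/1000 + 1)
R_sample = 0.0112372 × (-20.22/1000 + 1) = 0.0112372 × 0.979780
R_sample = 0.0110100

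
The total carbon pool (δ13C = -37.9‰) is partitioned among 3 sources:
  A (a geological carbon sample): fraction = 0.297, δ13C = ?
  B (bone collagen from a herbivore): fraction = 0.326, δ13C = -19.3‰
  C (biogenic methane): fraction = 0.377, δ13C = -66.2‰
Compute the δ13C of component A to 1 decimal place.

Isotope mass balance: δ_bulk = Σ fᵢ·δᵢ.
-37.9 = 0.297×δ_A + 0.326×(-19.3) + 0.377×(-66.2)
0.297·δ_A = -37.9 − (-31.249) = -6.651
δ_A = -6.651 / 0.297 = -22.39‰

-22.4‰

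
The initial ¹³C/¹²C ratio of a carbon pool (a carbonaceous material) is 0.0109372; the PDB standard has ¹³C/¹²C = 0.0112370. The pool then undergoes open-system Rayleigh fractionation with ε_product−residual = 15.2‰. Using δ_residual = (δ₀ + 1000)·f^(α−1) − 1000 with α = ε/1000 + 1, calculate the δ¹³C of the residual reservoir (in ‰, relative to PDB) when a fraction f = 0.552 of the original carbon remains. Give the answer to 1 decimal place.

δ₀ = (0.0109372/0.0112370 − 1)×1000 = (0.973320 − 1)×1000 = -26.680‰
α − 1 = ε/1000 = 0.0152
f^(α−1) = 0.552^(0.0152) = 0.991009
δ_res = (-26.680 + 1000) × 0.991009 − 1000 = 964.569 − 1000 = -35.43‰

-35.4‰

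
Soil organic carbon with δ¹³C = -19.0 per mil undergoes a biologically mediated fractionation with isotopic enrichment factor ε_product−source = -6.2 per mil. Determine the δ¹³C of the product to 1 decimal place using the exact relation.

-25.1 per mil

To first order, δ_product ≈ δ_source + ε = -25.2 per mil.
Exactly, δ_product = (δ_source + 1000)·(ε/1000 + 1) − 1000.
δ_product = (-19.0 + 1000) × (-6.2/1000 + 1) − 1000
δ_product = -25.08 per mil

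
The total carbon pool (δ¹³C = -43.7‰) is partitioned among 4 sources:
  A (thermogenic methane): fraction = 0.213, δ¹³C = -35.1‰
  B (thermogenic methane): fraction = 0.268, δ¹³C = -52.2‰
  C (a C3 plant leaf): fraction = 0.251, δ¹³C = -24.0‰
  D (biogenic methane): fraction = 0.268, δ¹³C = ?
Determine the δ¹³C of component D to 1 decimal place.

-60.5‰

Isotope mass balance: δ_bulk = Σ fᵢ·δᵢ.
-43.7 = 0.213×(-35.1) + 0.268×(-52.2) + 0.251×(-24.0) + 0.268×δ_D
0.268·δ_D = -43.7 − (-27.490) = -16.210
δ_D = -16.210 / 0.268 = -60.49‰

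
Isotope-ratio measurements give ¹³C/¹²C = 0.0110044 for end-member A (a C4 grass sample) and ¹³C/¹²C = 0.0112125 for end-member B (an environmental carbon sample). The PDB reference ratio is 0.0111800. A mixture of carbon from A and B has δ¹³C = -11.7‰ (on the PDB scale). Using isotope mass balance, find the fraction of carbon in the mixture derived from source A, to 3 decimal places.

0.785

δ_A = (0.0110044/0.0111800 − 1)×1000 = (0.984293 − 1)×1000 = -15.707‰
δ_B = (0.0112125/0.0111800 − 1)×1000 = (1.002907 − 1)×1000 = 2.907‰
f_A = (δ_mix − δ_B)/(δ_A − δ_B) = (-11.7 − (2.907))/(-15.707 − (2.907))
f_A = -14.607 / -18.614 = 0.7847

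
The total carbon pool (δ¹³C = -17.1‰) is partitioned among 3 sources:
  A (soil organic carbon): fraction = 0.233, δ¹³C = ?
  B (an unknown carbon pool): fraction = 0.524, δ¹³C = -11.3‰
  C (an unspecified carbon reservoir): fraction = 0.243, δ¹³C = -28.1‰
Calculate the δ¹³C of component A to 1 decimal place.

Isotope mass balance: δ_bulk = Σ fᵢ·δᵢ.
-17.1 = 0.233×δ_A + 0.524×(-11.3) + 0.243×(-28.1)
0.233·δ_A = -17.1 − (-12.750) = -4.351
δ_A = -4.351 / 0.233 = -18.67‰

-18.7‰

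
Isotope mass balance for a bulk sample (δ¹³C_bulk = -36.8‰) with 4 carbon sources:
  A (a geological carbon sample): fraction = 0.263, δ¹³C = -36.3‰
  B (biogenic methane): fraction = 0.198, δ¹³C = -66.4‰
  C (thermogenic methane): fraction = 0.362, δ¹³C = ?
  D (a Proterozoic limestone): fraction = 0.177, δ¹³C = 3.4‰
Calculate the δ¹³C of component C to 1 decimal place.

-40.6‰

Isotope mass balance: δ_bulk = Σ fᵢ·δᵢ.
-36.8 = 0.263×(-36.3) + 0.198×(-66.4) + 0.362×δ_C + 0.177×(3.4)
0.362·δ_C = -36.8 − (-22.092) = -14.708
δ_C = -14.708 / 0.362 = -40.63‰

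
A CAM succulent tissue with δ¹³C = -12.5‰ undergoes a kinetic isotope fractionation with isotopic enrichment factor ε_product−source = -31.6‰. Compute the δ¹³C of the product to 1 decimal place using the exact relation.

Exactly, δ_product = (δ_source + 1000)·(ε/1000 + 1) − 1000.
δ_product = (-12.5 + 1000) × (-31.6/1000 + 1) − 1000
δ_product = -43.70‰

-43.7‰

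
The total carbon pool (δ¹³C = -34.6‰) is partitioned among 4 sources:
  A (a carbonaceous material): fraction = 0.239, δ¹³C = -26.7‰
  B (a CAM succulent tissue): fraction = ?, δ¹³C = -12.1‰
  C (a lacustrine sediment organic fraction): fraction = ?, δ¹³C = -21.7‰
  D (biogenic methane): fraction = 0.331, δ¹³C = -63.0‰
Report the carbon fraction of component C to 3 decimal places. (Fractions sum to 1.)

0.225

Let f_C and f_B be the unknown fractions; fractions sum to 1 so f_C + f_B = 0.430.
Mass balance: Σ fᵢ·δᵢ = δ_bulk ⇒ f_C·(-21.7) + f_B·(-12.1) = -34.6 − (-27.234) = -7.366
Substitute f_B = 0.430 − f_C:
f_C·(-21.7 − -12.1) = -7.366 − 0.430×(-12.1) = -2.163
f_C = -2.163 / -9.6 = 0.2253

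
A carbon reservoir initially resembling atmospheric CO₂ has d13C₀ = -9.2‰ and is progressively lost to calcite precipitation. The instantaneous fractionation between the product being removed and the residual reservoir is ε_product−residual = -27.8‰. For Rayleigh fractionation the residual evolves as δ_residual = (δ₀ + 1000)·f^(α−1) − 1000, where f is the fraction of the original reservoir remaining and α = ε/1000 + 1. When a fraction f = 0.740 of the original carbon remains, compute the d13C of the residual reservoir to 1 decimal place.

-0.9‰

Rayleigh residual: δ_res = (δ₀ + 1000)·f^(α−1) − 1000
α = ε/1000 + 1 = 0.97220, so α − 1 = -0.02780
f^(α−1) = 0.740^(-0.02780) = 1.008406
δ_res = (-9.2 + 1000) × 1.008406 − 1000 = 999.129 − 1000 = -0.87‰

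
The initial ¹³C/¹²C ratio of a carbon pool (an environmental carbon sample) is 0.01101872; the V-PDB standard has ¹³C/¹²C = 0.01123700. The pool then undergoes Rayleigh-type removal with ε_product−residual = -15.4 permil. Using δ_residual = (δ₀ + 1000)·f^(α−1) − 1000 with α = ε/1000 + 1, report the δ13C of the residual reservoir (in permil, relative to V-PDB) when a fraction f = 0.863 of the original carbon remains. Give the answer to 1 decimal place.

δ₀ = (0.01101872/0.01123700 − 1)×1000 = (0.980575 − 1)×1000 = -19.425 permil
α − 1 = ε/1000 = -0.0154
f^(α−1) = 0.863^(-0.0154) = 1.002272
δ_res = (-19.425 + 1000) × 1.002272 − 1000 = 982.802 − 1000 = -17.20 permil

-17.2 permil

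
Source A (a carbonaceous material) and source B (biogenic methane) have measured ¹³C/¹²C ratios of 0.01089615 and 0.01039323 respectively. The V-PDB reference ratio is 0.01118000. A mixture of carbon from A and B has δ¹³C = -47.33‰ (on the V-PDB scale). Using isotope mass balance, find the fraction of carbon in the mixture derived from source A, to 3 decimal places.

δ_A = (0.01089615/0.01118000 − 1)×1000 = (0.974611 − 1)×1000 = -25.389‰
δ_B = (0.01039323/0.01118000 − 1)×1000 = (0.929627 − 1)×1000 = -70.373‰
f_A = (δ_mix − δ_B)/(δ_A − δ_B) = (-47.33 − (-70.373))/(-25.389 − (-70.373))
f_A = 23.043 / 44.984 = 0.5122

0.512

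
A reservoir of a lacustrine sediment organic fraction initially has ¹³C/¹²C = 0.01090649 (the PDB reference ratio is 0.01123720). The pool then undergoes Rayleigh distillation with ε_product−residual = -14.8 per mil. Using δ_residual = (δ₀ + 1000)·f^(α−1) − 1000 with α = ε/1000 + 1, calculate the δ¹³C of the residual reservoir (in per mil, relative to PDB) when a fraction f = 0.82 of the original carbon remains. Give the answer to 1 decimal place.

δ₀ = (0.01090649/0.01123720 − 1)×1000 = (0.970570 − 1)×1000 = -29.430 per mil
α − 1 = ε/1000 = -0.0148
f^(α−1) = 0.82^(-0.0148) = 1.002941
δ_res = (-29.430 + 1000) × 1.002941 − 1000 = 973.425 − 1000 = -26.58 per mil

-26.6 per mil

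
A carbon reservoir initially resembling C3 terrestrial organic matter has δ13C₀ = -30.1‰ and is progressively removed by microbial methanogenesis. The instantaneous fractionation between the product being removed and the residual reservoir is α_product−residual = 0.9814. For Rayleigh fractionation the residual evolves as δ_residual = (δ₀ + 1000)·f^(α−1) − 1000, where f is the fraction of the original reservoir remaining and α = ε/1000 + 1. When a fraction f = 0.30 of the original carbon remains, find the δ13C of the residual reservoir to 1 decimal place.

Rayleigh residual: δ_res = (δ₀ + 1000)·f^(α−1) − 1000
α − 1 = -0.01860
f^(α−1) = 0.30^(-0.01860) = 1.022647
δ_res = (-30.1 + 1000) × 1.022647 − 1000 = 991.865 − 1000 = -8.14‰

-8.1‰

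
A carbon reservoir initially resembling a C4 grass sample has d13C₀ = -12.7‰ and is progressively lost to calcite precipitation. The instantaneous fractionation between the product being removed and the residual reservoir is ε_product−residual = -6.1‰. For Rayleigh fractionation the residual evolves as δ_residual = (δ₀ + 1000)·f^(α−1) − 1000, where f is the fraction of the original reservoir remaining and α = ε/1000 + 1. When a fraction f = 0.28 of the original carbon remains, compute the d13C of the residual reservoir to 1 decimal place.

Rayleigh residual: δ_res = (δ₀ + 1000)·f^(α−1) − 1000
α = ε/1000 + 1 = 0.99390, so α − 1 = -0.00610
f^(α−1) = 0.28^(-0.00610) = 1.007795
δ_res = (-12.7 + 1000) × 1.007795 − 1000 = 994.996 − 1000 = -5.00‰

-5.0‰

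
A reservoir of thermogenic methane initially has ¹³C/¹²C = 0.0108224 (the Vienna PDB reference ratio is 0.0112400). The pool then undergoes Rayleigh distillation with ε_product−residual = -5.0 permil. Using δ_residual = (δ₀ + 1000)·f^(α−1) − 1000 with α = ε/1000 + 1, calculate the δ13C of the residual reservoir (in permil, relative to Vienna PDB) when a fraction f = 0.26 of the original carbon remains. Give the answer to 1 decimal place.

-30.6 permil

δ₀ = (0.0108224/0.0112400 − 1)×1000 = (0.962847 − 1)×1000 = -37.153 permil
α − 1 = ε/1000 = -0.0050
f^(α−1) = 0.26^(-0.0050) = 1.006758
δ_res = (-37.153 + 1000) × 1.006758 − 1000 = 969.354 − 1000 = -30.65 permil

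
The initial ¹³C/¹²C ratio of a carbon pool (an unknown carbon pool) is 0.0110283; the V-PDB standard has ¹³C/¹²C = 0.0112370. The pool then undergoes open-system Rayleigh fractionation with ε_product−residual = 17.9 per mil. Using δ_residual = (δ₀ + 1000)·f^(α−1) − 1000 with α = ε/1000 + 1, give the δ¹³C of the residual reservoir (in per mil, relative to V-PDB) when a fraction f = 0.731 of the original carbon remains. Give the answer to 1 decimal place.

-24.1 per mil

δ₀ = (0.0110283/0.0112370 − 1)×1000 = (0.981427 − 1)×1000 = -18.573 per mil
α − 1 = ε/1000 = 0.0179
f^(α−1) = 0.731^(0.0179) = 0.994407
δ_res = (-18.573 + 1000) × 0.994407 − 1000 = 975.938 − 1000 = -24.06 per mil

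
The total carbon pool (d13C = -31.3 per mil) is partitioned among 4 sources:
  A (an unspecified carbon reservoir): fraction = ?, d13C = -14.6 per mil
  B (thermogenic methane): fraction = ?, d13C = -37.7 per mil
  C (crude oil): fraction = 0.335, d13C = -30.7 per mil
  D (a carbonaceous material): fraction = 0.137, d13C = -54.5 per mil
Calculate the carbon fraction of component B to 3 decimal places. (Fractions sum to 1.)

Let f_B and f_A be the unknown fractions; fractions sum to 1 so f_B + f_A = 0.528.
Mass balance: Σ fᵢ·δᵢ = δ_bulk ⇒ f_B·(-37.7) + f_A·(-14.6) = -31.3 − (-17.751) = -13.549
Substitute f_A = 0.528 − f_B:
f_B·(-37.7 − -14.6) = -13.549 − 0.528×(-14.6) = -5.840
f_B = -5.840 / -23.1 = 0.2528

0.253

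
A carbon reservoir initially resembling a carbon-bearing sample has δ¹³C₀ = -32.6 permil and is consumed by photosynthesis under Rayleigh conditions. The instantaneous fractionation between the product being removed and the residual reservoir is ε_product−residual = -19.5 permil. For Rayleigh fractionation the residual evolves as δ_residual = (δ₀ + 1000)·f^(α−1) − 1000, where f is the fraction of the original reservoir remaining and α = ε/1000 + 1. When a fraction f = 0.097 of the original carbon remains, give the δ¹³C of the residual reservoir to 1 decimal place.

12.4 permil

Rayleigh residual: δ_res = (δ₀ + 1000)·f^(α−1) − 1000
α = ε/1000 + 1 = 0.98050, so α − 1 = -0.01950
f^(α−1) = 0.097^(-0.01950) = 1.046545
δ_res = (-32.6 + 1000) × 1.046545 − 1000 = 1012.428 − 1000 = 12.43 permil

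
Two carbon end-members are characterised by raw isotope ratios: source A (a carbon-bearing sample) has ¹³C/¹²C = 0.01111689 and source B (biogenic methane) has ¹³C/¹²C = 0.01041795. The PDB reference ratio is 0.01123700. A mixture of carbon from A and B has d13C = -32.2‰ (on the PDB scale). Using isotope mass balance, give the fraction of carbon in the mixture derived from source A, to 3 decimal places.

δ_A = (0.01111689/0.01123700 − 1)×1000 = (0.989311 − 1)×1000 = -10.689‰
δ_B = (0.01041795/0.01123700 − 1)×1000 = (0.927111 − 1)×1000 = -72.889‰
f_A = (δ_mix − δ_B)/(δ_A − δ_B) = (-32.2 − (-72.889))/(-10.689 − (-72.889))
f_A = 40.689 / 62.200 = 0.6542

0.654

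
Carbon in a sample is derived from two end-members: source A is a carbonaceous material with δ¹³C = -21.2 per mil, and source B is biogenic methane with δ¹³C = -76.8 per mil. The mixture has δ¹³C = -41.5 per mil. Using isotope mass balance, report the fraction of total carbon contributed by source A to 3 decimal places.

0.635

δ_mix = f_A·δ_A + (1 − f_A)·δ_B  ⇒  f_A = (δ_mix − δ_B)/(δ_A − δ_B)
f_A = (-41.5 − (-76.8)) / (-21.2 − (-76.8))
f_A = 35.3 / 55.6 = 0.6349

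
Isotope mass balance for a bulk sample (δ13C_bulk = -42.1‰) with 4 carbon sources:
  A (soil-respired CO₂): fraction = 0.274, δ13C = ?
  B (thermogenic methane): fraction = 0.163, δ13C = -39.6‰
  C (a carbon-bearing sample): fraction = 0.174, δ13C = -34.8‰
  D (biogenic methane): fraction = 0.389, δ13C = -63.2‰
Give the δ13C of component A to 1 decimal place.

-18.3‰

Isotope mass balance: δ_bulk = Σ fᵢ·δᵢ.
-42.1 = 0.274×δ_A + 0.163×(-39.6) + 0.174×(-34.8) + 0.389×(-63.2)
0.274·δ_A = -42.1 − (-37.095) = -5.005
δ_A = -5.005 / 0.274 = -18.27‰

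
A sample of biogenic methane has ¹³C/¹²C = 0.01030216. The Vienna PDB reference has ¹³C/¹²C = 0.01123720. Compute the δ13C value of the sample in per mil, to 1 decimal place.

δ13C = (R_sample / R_standard − 1) × 1000
R_sample / R_standard = 0.01030216 / 0.01123720 = 0.916791
δ13C = (0.916791 − 1) × 1000 = -83.21 per mil

-83.2 per mil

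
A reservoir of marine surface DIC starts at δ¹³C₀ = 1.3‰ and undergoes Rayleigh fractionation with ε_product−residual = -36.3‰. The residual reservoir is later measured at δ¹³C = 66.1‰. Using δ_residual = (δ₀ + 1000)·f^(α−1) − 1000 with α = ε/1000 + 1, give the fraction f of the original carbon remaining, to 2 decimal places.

0.18

α − 1 = ε/1000 = -0.0363
(δ_res + 1000)/(δ₀ + 1000) = (66.1 + 1000)/(1.3 + 1000) = 1066.1/1001.3 = 1.064716
f = 1.064716^(1/-0.0363) = exp(ln(1.064716)/-0.0363) = exp(0.06271/-0.0363)
f = exp(-1.7275) = 0.1777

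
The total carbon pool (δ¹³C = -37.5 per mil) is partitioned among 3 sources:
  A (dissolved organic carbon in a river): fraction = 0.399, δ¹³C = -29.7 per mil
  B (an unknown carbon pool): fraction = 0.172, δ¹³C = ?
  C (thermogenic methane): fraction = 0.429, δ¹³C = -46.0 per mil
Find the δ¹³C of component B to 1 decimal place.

Isotope mass balance: δ_bulk = Σ fᵢ·δᵢ.
-37.5 = 0.399×(-29.7) + 0.172×δ_B + 0.429×(-46.0)
0.172·δ_B = -37.5 − (-31.584) = -5.916
δ_B = -5.916 / 0.172 = -34.39 per mil

-34.4 per mil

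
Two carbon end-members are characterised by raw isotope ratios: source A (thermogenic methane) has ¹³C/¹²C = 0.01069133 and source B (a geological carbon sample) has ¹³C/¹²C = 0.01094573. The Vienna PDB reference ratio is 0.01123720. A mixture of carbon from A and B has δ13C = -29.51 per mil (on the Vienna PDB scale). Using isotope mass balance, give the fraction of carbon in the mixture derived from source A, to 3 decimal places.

0.158

δ_A = (0.01069133/0.01123720 − 1)×1000 = (0.951423 − 1)×1000 = -48.577 per mil
δ_B = (0.01094573/0.01123720 − 1)×1000 = (0.974062 − 1)×1000 = -25.938 per mil
f_A = (δ_mix − δ_B)/(δ_A − δ_B) = (-29.51 − (-25.938))/(-48.577 − (-25.938))
f_A = -3.572 / -22.639 = 0.1578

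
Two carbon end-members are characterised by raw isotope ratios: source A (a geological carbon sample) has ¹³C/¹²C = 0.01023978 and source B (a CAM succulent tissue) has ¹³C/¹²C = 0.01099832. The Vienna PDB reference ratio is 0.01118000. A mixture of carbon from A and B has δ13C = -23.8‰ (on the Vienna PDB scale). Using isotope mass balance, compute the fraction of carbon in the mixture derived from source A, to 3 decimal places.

δ_A = (0.01023978/0.01118000 − 1)×1000 = (0.915902 − 1)×1000 = -84.098‰
δ_B = (0.01099832/0.01118000 − 1)×1000 = (0.983750 − 1)×1000 = -16.250‰
f_A = (δ_mix − δ_B)/(δ_A − δ_B) = (-23.8 − (-16.250))/(-84.098 − (-16.250))
f_A = -7.550 / -67.848 = 0.1113

0.111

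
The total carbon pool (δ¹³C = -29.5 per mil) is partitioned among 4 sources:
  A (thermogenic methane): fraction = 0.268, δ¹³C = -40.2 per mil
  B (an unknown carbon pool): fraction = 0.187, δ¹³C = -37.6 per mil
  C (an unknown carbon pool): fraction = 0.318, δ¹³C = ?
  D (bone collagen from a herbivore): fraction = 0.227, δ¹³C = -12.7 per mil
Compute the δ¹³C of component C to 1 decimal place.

Isotope mass balance: δ_bulk = Σ fᵢ·δᵢ.
-29.5 = 0.268×(-40.2) + 0.187×(-37.6) + 0.318×δ_C + 0.227×(-12.7)
0.318·δ_C = -29.5 − (-20.688) = -8.812
δ_C = -8.812 / 0.318 = -27.71 per mil

-27.7 per mil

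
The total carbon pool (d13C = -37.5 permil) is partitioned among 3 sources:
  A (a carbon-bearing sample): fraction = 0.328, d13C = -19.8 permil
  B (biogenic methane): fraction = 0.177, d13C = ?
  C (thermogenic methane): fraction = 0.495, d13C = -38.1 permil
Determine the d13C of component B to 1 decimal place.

-68.6 permil

Isotope mass balance: δ_bulk = Σ fᵢ·δᵢ.
-37.5 = 0.328×(-19.8) + 0.177×δ_B + 0.495×(-38.1)
0.177·δ_B = -37.5 − (-25.354) = -12.146
δ_B = -12.146 / 0.177 = -68.62 permil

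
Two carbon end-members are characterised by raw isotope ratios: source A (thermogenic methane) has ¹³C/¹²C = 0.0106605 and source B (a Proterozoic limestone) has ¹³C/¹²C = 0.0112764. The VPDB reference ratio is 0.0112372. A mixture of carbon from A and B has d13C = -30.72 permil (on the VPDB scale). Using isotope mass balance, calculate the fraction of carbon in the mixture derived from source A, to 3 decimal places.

0.624

δ_A = (0.0106605/0.0112372 − 1)×1000 = (0.948679 − 1)×1000 = -51.321 permil
δ_B = (0.0112764/0.0112372 − 1)×1000 = (1.003488 − 1)×1000 = 3.488 permil
f_A = (δ_mix − δ_B)/(δ_A − δ_B) = (-30.72 − (3.488))/(-51.321 − (3.488))
f_A = -34.208 / -54.809 = 0.6241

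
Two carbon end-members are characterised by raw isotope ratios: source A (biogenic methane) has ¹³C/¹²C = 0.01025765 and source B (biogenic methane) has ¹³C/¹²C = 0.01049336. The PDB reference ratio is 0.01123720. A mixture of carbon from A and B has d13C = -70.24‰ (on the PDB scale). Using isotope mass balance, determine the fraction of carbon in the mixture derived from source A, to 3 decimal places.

0.193

δ_A = (0.01025765/0.01123720 − 1)×1000 = (0.912830 − 1)×1000 = -87.170‰
δ_B = (0.01049336/0.01123720 − 1)×1000 = (0.933806 − 1)×1000 = -66.194‰
f_A = (δ_mix − δ_B)/(δ_A − δ_B) = (-70.24 − (-66.194))/(-87.170 − (-66.194))
f_A = -4.046 / -20.976 = 0.1929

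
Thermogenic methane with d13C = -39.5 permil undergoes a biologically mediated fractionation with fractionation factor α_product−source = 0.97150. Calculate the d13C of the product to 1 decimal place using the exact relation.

-66.9 permil

δ_product = (δ_source + 1000)·α − 1000
δ_product = (-39.5 + 1000) × 0.97150 − 1000
δ_product = 933.126 − 1000 = -66.87 permil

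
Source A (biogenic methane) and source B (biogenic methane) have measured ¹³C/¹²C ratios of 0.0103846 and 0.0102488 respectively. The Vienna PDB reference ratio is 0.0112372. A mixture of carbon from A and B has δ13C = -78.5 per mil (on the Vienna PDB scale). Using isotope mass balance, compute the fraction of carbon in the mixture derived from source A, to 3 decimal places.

0.783

δ_A = (0.0103846/0.0112372 − 1)×1000 = (0.924127 − 1)×1000 = -75.873 per mil
δ_B = (0.0102488/0.0112372 − 1)×1000 = (0.912042 − 1)×1000 = -87.958 per mil
f_A = (δ_mix − δ_B)/(δ_A − δ_B) = (-78.5 − (-87.958))/(-75.873 − (-87.958))
f_A = 9.458 / 12.085 = 0.7826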